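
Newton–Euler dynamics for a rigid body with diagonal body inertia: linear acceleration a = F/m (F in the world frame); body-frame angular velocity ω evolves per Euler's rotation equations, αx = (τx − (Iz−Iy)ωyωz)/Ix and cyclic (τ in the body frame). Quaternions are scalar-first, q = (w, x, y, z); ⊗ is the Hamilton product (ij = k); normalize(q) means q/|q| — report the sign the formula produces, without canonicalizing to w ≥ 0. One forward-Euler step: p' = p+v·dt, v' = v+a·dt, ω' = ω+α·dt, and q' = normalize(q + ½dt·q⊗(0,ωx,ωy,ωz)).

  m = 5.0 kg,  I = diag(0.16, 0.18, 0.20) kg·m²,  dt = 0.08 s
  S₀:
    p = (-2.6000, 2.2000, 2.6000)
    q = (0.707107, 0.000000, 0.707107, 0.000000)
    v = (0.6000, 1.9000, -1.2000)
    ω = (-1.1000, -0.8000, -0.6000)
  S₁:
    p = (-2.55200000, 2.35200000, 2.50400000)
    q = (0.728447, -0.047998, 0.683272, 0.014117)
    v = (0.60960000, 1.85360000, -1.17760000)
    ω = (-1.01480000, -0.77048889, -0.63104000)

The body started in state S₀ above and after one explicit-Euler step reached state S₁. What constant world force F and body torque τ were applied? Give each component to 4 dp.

Δv = v₁−v₀ = (0.00960000, -0.04640000, 0.02240000)
m·(v₁−v₀)/dt = (0.6000, -2.9000, 1.4000)
ω₁ − ω₀ = (0.08520000, 0.02951111, -0.03104000)
I·α + gyro = (0.1800, 0.0400, -0.0600)

F = (0.6000, -2.9000, 1.4000)
τ = (0.1800, 0.0400, -0.0600)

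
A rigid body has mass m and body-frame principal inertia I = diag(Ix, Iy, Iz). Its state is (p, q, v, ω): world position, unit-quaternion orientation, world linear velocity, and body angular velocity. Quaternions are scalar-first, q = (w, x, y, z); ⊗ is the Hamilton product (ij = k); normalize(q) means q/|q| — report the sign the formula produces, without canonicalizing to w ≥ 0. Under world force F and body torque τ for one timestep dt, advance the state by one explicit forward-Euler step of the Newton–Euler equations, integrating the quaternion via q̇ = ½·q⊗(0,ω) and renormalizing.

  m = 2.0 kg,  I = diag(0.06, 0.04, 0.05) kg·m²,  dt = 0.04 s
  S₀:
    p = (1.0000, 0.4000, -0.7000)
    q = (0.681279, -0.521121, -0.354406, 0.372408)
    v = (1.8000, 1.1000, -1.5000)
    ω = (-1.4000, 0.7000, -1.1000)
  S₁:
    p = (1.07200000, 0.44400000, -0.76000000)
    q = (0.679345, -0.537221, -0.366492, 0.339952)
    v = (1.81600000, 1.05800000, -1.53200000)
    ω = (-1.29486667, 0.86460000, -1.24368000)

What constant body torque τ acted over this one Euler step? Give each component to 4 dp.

Δω = ω₁−ω₀ = (0.10513333, 0.16460000, -0.14368000)
ω₀×(Iω₀) = (-0.0077, 0.0154, 0.0196)
I·α + gyro = (0.1500, 0.1800, -0.1600)

τ = (0.1500, 0.1800, -0.1600)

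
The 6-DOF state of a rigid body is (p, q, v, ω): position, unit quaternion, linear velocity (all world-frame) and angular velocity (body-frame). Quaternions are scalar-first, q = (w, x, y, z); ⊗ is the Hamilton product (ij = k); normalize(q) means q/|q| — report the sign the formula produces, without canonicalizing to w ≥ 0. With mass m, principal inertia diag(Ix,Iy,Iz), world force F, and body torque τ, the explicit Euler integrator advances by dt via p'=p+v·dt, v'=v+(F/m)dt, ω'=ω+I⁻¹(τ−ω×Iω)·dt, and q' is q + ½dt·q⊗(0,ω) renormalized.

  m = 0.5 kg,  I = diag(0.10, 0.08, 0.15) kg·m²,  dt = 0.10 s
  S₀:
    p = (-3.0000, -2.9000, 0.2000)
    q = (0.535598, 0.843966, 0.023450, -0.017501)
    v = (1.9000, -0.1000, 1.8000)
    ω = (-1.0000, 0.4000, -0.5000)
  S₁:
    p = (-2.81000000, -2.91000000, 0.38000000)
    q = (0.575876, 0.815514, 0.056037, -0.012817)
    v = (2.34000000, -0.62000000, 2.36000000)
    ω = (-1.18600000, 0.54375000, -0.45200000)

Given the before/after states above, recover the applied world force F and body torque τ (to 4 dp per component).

F = (2.2000, -2.6000, 2.8000)
τ = (-0.2000, 0.0900, 0.0800)

Δω = ω₁−ω₀ = (-0.18600000, 0.14375000, 0.04800000)
precession coupling = (-0.0140, -0.0250, 0.0080)
I·α + gyro = (-0.2000, 0.0900, 0.0800)
v₁ − v₀ = (0.44000000, -0.52000000, 0.56000000)
m·(v₁−v₀)/dt = (2.2000, -2.6000, 2.8000)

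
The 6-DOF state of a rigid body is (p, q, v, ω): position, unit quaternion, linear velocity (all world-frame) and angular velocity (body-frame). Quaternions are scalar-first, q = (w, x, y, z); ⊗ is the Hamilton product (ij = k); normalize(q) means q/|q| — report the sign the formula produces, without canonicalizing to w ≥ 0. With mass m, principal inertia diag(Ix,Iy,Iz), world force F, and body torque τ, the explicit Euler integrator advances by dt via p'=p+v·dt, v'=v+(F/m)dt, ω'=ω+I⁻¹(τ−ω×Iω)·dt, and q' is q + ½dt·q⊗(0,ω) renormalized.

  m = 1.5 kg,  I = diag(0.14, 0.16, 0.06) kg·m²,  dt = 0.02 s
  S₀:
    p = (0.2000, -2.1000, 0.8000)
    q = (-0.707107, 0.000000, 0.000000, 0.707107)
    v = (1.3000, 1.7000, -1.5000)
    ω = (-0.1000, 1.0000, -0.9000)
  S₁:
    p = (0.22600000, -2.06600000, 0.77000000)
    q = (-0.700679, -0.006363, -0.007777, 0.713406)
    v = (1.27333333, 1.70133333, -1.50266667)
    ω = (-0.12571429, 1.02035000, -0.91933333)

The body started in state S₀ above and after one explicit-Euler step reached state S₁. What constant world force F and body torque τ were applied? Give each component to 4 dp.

F = (-2.0000, 0.1000, -0.2000)
τ = (-0.0900, 0.1700, -0.0600)

velocity change Δv = (-0.02666667, 0.00133333, -0.00266667)
F = m·Δv/dt = (-2.0000, 0.1000, -0.2000)
Δω = ω₁−ω₀ = (-0.02571429, 0.02035000, -0.01933333)
gyro term ω₀×Iω₀ = (0.0900, 0.0072, -0.0020)
I·α + gyro = (-0.0900, 0.1700, -0.0600)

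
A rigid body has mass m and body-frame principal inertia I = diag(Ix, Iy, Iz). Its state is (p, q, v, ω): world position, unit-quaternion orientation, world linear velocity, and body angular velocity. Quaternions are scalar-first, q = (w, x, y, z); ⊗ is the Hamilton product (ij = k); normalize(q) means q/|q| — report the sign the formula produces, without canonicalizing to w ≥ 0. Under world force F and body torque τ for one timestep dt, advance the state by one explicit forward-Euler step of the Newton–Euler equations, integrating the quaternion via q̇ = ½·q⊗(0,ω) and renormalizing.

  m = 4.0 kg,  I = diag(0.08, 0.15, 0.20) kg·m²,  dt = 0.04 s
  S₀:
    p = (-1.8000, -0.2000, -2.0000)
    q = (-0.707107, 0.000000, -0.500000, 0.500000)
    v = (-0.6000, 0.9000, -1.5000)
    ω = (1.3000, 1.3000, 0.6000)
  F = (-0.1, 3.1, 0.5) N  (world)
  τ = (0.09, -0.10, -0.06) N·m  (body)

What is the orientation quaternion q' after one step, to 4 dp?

Hamilton product q⊗(0,ω) = (0.3500000, -1.8692391, -0.2692391, 0.2257358)
q + ½dt·q⊗(0,ω), renormalized = (-0.6996, -0.0374, -0.5050, 0.5041)

q' = (-0.6996, -0.0374, -0.5050, 0.5041)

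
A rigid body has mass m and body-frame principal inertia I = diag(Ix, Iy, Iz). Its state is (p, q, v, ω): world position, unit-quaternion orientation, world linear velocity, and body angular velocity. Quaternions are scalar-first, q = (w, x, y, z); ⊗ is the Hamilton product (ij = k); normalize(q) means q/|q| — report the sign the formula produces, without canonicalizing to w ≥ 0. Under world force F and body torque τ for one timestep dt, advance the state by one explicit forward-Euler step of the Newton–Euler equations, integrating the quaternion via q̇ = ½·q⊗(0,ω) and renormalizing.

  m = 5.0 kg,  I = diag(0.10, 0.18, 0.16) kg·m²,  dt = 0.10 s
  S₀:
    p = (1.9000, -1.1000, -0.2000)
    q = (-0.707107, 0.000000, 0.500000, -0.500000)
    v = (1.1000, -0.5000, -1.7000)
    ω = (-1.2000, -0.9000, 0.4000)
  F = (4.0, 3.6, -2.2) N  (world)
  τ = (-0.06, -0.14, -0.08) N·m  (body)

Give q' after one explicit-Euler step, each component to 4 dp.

q' = (-0.6726, 0.0298, 0.5601, -0.4827)

Hamilton product q⊗(0,ω) = (0.6500000, 0.5985284, 1.2363963, 0.3171572)
q + ½dt·q⊗(0,ω), renormalized = (-0.6726, 0.0298, 0.5601, -0.4827)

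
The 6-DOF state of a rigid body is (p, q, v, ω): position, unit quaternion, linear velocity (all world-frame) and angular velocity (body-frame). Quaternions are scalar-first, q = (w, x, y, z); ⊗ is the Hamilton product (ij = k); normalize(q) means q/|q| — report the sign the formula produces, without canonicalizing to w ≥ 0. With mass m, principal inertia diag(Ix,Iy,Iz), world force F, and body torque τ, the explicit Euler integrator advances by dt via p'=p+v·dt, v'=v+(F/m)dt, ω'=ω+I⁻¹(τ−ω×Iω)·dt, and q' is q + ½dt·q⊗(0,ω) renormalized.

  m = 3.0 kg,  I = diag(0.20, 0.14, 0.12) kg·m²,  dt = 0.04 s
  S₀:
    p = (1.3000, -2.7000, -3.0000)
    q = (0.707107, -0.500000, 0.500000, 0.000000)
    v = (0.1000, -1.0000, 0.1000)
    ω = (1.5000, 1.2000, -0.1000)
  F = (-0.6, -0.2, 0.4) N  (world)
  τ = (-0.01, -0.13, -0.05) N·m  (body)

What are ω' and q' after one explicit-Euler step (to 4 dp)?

ω×(Iω) gyroscopic = (0.0024, -0.0120, -0.1080)
(τ − ω×Iω)/I = (-0.0620, -0.8429, 0.4833)
ω' = ω + α·dt = (1.4975, 1.1663, -0.0807)
q⊗(0,ω) = (0.1500000, 1.0106605, 0.7985284, -1.4207107)
q' = normalize(q + ½dt·q⊗(0,ω)) = (0.7096, -0.4794, 0.5156, -0.0284)

ω' = (1.4975, 1.1663, -0.0807)
q' = (0.7096, -0.4794, 0.5156, -0.0284)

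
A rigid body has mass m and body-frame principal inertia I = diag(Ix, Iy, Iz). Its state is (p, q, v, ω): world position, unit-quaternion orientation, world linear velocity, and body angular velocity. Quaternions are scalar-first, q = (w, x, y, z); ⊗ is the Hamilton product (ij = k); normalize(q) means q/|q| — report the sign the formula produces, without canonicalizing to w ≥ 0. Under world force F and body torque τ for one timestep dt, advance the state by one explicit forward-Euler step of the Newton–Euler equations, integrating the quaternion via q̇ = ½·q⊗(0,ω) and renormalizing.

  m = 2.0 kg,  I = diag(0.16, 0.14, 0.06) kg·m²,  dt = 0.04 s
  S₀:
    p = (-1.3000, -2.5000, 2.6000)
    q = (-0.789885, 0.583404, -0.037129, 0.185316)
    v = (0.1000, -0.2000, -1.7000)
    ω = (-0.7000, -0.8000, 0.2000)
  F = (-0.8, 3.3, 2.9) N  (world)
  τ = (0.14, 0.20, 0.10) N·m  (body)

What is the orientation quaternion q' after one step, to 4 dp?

2q̇ = q⊗(0,ω) = (0.3416164, 0.6937465, 0.3855060, -0.6506905)
q' = normalize(q + ½dt·q⊗(0,ω)) = (-0.7829, 0.5971, -0.0294, 0.1723)

q' = (-0.7829, 0.5971, -0.0294, 0.1723)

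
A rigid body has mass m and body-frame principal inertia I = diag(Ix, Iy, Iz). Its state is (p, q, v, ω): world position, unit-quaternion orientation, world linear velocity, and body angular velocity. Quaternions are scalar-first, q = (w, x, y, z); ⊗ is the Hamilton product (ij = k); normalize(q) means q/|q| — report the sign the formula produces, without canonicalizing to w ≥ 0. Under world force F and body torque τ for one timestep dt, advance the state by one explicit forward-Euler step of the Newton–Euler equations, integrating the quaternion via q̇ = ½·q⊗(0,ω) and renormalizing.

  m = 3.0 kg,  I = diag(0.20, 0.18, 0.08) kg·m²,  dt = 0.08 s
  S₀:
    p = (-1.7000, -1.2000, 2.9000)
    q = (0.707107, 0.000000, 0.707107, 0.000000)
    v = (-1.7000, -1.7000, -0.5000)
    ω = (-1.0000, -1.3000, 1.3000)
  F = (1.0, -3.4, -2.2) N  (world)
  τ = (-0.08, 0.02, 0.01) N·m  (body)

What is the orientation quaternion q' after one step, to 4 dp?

Hamilton product q⊗(0,ω) = (0.9192391, 0.2121321, -0.9192391, 1.6263461)
q + ½dt·q⊗(0,ω), renormalized = (0.7413, 0.0085, 0.6680, 0.0648)

q' = (0.7413, 0.0085, 0.6680, 0.0648)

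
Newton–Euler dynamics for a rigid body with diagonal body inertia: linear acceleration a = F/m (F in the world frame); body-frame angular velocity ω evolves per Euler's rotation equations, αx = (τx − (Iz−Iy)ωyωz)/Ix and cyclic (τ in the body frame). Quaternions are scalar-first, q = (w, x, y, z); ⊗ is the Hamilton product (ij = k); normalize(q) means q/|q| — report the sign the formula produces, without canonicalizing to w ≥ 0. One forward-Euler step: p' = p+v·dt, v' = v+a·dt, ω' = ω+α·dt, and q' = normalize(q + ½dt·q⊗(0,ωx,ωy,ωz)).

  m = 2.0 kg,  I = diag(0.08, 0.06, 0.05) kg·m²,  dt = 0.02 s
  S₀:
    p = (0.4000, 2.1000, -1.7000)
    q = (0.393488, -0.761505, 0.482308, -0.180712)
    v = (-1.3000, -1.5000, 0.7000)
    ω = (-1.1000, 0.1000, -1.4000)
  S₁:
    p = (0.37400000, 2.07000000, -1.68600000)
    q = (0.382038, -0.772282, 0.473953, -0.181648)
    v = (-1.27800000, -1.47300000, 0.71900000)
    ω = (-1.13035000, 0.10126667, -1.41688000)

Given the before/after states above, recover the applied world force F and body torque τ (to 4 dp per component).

F = (2.2000, 2.7000, 1.9000)
τ = (-0.1200, 0.0500, -0.0400)

Δv = v₁−v₀ = (0.02200000, 0.02700000, 0.01900000)
m·(v₁−v₀)/dt = (2.2000, 2.7000, 1.9000)
Δω = ω₁−ω₀ = (-0.03035000, 0.00126667, -0.01688000)
gyro term ω₀×Iω₀ = (0.0014, 0.0462, 0.0022)
applied torque τ = (-0.1200, 0.0500, -0.0400)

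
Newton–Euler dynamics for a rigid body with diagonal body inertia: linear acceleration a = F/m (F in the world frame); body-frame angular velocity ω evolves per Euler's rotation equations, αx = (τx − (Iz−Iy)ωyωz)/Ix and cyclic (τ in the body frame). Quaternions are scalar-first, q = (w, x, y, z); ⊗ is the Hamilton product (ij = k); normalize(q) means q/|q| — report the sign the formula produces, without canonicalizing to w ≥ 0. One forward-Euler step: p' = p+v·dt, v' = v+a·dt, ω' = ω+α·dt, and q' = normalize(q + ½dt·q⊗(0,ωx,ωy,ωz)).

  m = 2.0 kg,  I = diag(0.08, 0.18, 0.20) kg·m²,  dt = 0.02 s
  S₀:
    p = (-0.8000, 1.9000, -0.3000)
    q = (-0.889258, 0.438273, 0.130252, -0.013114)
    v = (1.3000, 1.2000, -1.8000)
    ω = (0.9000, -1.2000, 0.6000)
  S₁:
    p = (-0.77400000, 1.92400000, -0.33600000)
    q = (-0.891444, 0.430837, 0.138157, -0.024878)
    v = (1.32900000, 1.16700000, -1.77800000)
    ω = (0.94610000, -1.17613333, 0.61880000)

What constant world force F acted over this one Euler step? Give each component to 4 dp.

F = (2.9000, -3.3000, 2.2000)

Δv = v₁−v₀ = (0.02900000, -0.03300000, 0.02200000)
F = m·Δv/dt = (2.9000, -3.3000, 2.2000)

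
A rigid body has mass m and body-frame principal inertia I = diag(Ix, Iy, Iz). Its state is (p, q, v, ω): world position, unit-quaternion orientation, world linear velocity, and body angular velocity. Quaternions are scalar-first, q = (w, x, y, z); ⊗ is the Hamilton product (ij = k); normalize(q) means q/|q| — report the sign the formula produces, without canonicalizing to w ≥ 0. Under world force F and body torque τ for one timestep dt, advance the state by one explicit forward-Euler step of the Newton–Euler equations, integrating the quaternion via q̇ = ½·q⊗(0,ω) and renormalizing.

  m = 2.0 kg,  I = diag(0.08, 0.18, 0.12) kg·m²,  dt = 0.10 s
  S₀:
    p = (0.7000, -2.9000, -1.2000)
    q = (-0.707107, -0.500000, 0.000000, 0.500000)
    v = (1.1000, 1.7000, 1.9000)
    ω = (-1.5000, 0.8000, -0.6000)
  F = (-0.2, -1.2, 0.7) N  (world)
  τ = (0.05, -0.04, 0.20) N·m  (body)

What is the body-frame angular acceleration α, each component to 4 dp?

gyro term ω×Iω = (0.0288, -0.0360, -0.1200)
angular accel α = (0.2650, -0.0222, 2.6667)

α = (0.2650, -0.0222, 2.6667)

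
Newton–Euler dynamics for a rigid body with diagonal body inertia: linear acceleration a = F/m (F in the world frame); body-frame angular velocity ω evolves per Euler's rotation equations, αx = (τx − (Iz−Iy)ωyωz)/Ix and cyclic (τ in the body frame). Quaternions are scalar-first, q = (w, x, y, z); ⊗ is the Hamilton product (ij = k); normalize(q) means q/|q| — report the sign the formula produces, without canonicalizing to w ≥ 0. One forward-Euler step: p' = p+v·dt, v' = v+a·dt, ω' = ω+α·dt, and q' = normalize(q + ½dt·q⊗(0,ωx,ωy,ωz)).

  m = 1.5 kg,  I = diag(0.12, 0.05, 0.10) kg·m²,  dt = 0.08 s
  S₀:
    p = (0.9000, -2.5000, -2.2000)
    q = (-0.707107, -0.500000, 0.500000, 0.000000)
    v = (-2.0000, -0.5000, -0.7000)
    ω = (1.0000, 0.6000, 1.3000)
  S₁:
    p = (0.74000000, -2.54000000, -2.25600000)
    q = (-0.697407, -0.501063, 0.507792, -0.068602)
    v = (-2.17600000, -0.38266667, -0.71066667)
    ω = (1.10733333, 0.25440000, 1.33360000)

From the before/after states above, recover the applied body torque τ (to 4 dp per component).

ω₁ − ω₀ = (0.10733333, -0.34560000, 0.03360000)
applied torque τ = (0.2000, -0.1900, 0.0000)

τ = (0.2000, -0.1900, 0.0000)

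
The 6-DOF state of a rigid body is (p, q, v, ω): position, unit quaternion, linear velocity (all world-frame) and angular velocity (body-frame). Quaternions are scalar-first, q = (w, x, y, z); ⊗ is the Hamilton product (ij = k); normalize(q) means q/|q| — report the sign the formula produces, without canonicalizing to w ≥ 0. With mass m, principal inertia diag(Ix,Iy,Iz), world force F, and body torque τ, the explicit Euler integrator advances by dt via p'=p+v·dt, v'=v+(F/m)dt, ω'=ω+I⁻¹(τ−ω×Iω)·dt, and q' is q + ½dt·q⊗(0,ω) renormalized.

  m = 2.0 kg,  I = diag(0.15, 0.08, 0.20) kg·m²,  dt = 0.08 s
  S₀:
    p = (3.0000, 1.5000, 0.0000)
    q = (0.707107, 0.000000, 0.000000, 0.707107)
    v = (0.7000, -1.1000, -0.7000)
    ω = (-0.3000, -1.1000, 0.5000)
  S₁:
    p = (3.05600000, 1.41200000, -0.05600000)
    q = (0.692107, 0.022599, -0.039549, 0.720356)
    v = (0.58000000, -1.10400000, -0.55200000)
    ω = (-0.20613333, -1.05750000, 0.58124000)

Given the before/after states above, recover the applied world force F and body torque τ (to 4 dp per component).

F = (-3.0000, -0.1000, 3.7000)
τ = (0.1100, 0.0500, 0.1800)

rate change Δω = (0.09386667, 0.04250000, 0.08124000)
gyro term ω₀×Iω₀ = (-0.0660, 0.0075, -0.0231)
τ = I·(Δω/dt) + ω₀×(Iω₀) = (0.1100, 0.0500, 0.1800)
Δv = v₁−v₀ = (-0.12000000, -0.00400000, 0.14800000)
m·(v₁−v₀)/dt = (-3.0000, -0.1000, 3.7000)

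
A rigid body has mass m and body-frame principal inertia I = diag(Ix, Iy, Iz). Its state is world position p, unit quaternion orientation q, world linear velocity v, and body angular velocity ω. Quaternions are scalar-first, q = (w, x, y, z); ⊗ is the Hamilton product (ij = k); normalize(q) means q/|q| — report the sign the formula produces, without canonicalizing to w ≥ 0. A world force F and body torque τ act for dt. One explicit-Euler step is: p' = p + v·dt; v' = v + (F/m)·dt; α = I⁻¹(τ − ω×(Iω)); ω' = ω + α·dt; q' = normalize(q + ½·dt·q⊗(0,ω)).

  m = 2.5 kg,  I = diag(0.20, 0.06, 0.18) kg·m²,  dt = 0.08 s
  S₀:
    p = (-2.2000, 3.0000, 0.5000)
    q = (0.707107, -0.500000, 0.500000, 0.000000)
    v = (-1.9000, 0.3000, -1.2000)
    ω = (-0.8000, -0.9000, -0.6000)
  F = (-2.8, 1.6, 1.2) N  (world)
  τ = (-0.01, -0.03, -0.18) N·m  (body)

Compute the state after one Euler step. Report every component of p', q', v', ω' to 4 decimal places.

gyro term ω×Iω = (0.0648, 0.0096, -0.1008)
(τ − ω×Iω)/I = (-0.3740, -0.6600, -0.4400)
new body rate ω' = (-0.8299, -0.9528, -0.6352)
q⊗(0,ω) = (0.0500000, -0.8656856, -0.9363963, 0.4257358)
q + ½dt·q⊗(0,ω), renormalized = (0.7081, -0.5339, 0.4619, 0.0170)
p + v·dt = (-2.3520, 3.0240, 0.4040)
v' = v + a·dt = (-1.9896, 0.3512, -1.1616)

p' = (-2.3520, 3.0240, 0.4040)
q' = (0.7081, -0.5339, 0.4619, 0.0170)
v' = (-1.9896, 0.3512, -1.1616)
ω' = (-0.8299, -0.9528, -0.6352)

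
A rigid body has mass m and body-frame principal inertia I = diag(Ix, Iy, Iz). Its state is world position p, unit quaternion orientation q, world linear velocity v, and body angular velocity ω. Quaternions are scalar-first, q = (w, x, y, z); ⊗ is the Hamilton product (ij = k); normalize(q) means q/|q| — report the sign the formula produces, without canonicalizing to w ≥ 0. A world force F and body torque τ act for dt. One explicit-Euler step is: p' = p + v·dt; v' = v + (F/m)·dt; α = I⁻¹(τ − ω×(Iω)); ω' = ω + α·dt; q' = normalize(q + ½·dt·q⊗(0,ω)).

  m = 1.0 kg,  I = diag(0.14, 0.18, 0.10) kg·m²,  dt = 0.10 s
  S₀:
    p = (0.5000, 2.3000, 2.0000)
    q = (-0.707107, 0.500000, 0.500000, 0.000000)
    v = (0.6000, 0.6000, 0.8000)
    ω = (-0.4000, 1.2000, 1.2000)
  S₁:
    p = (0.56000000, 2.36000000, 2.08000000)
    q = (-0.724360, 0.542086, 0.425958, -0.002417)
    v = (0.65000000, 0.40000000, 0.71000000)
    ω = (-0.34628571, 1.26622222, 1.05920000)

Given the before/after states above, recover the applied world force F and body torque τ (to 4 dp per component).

F = (0.5000, -2.0000, -0.9000)
τ = (-0.0400, 0.1000, -0.1600)

rate change Δω = (0.05371429, 0.06622222, -0.14080000)
ω₀×(Iω₀) = (-0.1152, -0.0192, -0.0192)
I·α + gyro = (-0.0400, 0.1000, -0.1600)
v₁ − v₀ = (0.05000000, -0.20000000, -0.09000000)
F = m·Δv/dt = (0.5000, -2.0000, -0.9000)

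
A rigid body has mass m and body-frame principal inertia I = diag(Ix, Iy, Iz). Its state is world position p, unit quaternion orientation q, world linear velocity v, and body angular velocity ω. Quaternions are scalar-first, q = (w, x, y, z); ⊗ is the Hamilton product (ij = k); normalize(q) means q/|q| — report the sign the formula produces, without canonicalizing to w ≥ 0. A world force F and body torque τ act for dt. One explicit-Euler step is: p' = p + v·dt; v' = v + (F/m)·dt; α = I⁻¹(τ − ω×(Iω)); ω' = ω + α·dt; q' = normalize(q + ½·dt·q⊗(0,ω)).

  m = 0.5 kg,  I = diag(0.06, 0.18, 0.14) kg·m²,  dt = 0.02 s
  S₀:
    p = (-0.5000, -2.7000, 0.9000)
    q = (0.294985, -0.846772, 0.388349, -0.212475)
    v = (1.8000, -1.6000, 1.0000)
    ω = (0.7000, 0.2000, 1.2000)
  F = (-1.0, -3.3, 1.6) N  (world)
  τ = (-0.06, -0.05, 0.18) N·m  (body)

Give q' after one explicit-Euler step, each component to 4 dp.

q' = (0.3027, -0.8395, 0.3976, -0.2133)

2q̇ = q⊗(0,ω) = (0.7700406, 0.7150033, 0.9263909, -0.0872167)
q' = normalize(q + ½dt·q⊗(0,ω)) = (0.3027, -0.8395, 0.3976, -0.2133)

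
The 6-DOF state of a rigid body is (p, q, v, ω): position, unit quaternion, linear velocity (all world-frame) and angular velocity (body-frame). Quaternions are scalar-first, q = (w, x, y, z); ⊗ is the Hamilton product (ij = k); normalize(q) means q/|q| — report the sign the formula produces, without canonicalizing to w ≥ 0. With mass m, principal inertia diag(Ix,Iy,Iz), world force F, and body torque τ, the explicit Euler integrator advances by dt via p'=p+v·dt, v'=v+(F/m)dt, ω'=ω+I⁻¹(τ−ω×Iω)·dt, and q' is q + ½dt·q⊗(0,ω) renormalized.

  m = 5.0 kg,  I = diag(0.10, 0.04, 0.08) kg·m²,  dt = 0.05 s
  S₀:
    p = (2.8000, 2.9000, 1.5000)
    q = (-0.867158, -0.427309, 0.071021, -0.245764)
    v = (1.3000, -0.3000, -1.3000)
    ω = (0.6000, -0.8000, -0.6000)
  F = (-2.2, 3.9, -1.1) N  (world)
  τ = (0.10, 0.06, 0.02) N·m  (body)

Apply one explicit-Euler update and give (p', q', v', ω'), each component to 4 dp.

p' = (2.8650, 2.8850, 1.4350)
q' = (-0.8626, -0.4461, 0.0782, -0.2252)
v' = (1.2780, -0.2610, -1.3110)
ω' = (0.6404, -0.7160, -0.6055)

p + v·dt = (2.8650, 2.8850, 1.4350)
v' = v + a·dt = (1.2780, -0.2610, -1.3110)
(τ − ω×Iω)/I = (0.8080, 1.6800, -0.1100)
ω + α·dt = (0.6404, -0.7160, -0.6055)
2q̇ = q⊗(0,ω) = (0.1657438, -0.7595186, 0.2898826, 0.8195294)
q + ½dt·q⊗(0,ω), renormalized = (-0.8626, -0.4461, 0.0782, -0.2252)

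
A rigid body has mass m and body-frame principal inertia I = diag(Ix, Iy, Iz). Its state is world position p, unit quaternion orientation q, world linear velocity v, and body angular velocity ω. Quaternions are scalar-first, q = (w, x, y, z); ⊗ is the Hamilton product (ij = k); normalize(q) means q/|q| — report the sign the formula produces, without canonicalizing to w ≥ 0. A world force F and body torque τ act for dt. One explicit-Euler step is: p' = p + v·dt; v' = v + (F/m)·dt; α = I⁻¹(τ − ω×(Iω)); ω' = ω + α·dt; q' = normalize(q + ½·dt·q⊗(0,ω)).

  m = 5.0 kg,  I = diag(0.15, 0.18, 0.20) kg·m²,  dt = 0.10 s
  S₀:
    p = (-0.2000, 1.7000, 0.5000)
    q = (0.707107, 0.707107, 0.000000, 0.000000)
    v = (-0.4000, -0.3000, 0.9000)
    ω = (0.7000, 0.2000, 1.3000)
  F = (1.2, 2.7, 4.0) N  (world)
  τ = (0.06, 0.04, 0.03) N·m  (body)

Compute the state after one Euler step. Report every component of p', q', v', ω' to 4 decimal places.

p' = (-0.2400, 1.6700, 0.5900)
q' = (0.6805, 0.7298, -0.0388, 0.0529)
v' = (-0.3760, -0.2460, 0.9800)
ω' = (0.7365, 0.2475, 1.3129)

a = F/m = (0.2400, 0.5400, 0.8000)
p + v·dt = (-0.2400, 1.6700, 0.5900)
v + (F/m)dt = (-0.3760, -0.2460, 0.9800)
α = I⁻¹(τ − ω×Iω) = (0.3653, 0.4750, 0.1290)
ω' = ω + α·dt = (0.7365, 0.2475, 1.3129)
2q̇ = q⊗(0,ω) = (-0.4949749, 0.4949749, -0.7778177, 1.0606605)
q' = normalize(q + ½dt·q⊗(0,ω)) = (0.6805, 0.7298, -0.0388, 0.0529)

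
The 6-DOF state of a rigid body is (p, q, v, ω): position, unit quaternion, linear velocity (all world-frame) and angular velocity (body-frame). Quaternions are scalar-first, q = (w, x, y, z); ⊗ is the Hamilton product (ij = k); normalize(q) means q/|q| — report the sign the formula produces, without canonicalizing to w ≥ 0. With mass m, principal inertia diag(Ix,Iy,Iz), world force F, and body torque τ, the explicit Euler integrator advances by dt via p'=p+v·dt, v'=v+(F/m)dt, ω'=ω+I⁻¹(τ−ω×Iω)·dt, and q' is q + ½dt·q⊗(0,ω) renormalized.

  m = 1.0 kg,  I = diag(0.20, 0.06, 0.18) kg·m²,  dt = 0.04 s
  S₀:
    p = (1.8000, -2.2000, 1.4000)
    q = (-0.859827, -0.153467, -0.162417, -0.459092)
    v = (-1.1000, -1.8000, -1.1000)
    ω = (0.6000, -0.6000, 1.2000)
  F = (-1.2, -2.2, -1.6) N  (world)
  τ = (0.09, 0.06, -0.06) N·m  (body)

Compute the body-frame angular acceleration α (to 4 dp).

gyro term ω×Iω = (-0.0864, 0.0144, 0.0504)
(τ − ω×Iω)/I = (0.8820, 0.7600, -0.6133)

α = (0.8820, 0.7600, -0.6133)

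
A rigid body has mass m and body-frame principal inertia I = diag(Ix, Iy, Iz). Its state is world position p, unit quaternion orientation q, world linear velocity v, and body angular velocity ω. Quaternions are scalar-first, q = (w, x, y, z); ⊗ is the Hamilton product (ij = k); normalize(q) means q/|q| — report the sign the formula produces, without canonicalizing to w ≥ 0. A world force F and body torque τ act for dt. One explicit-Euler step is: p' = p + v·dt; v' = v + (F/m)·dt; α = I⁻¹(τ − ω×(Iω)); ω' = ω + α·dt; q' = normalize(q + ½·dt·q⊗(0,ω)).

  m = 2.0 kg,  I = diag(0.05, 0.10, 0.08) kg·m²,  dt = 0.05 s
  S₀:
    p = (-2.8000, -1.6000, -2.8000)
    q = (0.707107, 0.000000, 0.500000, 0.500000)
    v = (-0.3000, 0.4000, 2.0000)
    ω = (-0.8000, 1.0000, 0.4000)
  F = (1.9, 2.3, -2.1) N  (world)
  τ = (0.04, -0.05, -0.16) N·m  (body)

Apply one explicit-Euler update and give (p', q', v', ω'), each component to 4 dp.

precession coupling ω×(Iω) = (-0.0080, 0.0096, -0.0400)
α = I⁻¹(τ − ω×Iω) = (0.9600, -0.5960, -1.5000)
new body rate ω' = (-0.7520, 0.9702, 0.3250)
2q̇ = q⊗(0,ω) = (-0.7000000, -0.8656856, 0.3071070, 0.6828428)
updated quaternion q' = (0.6892, -0.0216, 0.5074, 0.5168)
linear accel F/m = (0.9500, 1.1500, -1.0500)
p' = p + v·dt = (-2.8150, -1.5800, -2.7000)
new velocity v' = (-0.2525, 0.4575, 1.9475)

p' = (-2.8150, -1.5800, -2.7000)
q' = (0.6892, -0.0216, 0.5074, 0.5168)
v' = (-0.2525, 0.4575, 1.9475)
ω' = (-0.7520, 0.9702, 0.3250)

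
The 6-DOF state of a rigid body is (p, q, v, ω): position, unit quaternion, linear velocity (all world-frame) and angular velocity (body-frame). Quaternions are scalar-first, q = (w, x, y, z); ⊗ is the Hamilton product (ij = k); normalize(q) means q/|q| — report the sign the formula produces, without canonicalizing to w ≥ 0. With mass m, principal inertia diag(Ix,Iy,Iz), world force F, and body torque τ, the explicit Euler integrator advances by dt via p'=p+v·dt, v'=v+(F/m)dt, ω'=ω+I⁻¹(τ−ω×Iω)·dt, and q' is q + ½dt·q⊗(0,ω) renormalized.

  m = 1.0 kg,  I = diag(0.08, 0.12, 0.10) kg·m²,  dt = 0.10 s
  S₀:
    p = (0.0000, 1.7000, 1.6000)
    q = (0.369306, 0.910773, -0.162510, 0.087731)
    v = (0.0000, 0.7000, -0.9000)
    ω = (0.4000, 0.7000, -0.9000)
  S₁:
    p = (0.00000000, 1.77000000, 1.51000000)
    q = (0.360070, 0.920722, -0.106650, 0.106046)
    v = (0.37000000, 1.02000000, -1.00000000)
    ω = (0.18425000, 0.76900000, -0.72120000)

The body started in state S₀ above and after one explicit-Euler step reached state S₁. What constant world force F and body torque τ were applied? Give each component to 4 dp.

F = (3.7000, 3.2000, -1.0000)
τ = (-0.1600, 0.0900, 0.1900)

v₁ − v₀ = (0.37000000, 0.32000000, -0.10000000)
m·(v₁−v₀)/dt = (3.7000, 3.2000, -1.0000)
rate change Δω = (-0.21575000, 0.06900000, 0.17880000)
ω₀×(Iω₀) = (0.0126, 0.0072, 0.0112)
τ = I·(Δω/dt) + ω₀×(Iω₀) = (-0.1600, 0.0900, 0.1900)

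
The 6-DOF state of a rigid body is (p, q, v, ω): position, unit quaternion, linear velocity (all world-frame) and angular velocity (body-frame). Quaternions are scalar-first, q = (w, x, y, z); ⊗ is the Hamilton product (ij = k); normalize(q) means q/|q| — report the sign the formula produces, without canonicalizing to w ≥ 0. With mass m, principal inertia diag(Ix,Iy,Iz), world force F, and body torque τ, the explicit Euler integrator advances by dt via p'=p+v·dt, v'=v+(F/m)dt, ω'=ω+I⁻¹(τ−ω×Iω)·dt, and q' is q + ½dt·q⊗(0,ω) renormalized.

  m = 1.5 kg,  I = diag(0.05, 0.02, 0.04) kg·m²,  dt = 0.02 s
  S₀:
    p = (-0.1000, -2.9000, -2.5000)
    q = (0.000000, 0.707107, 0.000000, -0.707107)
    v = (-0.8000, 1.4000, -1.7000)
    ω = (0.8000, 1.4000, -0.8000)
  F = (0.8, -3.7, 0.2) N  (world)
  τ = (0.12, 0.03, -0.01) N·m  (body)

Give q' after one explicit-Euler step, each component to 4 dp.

q' = (-0.0113, 0.7169, 0.0000, -0.6971)

2q̇ = q⊗(0,ω) = (-1.1313712, 0.9899498, 0.0000000, 0.9899498)
q' = normalize(q + ½dt·q⊗(0,ω)) = (-0.0113, 0.7169, 0.0000, -0.6971)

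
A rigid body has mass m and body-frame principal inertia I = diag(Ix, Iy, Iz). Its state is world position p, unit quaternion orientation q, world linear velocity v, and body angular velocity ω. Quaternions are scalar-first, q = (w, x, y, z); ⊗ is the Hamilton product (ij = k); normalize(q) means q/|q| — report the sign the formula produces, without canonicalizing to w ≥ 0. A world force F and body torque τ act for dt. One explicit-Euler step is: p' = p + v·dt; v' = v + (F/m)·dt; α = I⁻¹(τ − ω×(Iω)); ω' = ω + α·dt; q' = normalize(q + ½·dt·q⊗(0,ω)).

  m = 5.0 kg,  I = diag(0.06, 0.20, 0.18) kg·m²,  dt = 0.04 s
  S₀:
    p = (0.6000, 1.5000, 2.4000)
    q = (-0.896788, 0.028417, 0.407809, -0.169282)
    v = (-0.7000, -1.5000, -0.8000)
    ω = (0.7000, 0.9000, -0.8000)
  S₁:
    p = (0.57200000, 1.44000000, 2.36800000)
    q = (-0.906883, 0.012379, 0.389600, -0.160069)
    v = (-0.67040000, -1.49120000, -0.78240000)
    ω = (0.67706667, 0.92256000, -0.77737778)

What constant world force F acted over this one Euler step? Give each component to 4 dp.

F = (3.7000, 1.1000, 2.2000)

velocity change Δv = (0.02960000, 0.00880000, 0.01760000)
F = m·Δv/dt = (3.7000, 1.1000, 2.2000)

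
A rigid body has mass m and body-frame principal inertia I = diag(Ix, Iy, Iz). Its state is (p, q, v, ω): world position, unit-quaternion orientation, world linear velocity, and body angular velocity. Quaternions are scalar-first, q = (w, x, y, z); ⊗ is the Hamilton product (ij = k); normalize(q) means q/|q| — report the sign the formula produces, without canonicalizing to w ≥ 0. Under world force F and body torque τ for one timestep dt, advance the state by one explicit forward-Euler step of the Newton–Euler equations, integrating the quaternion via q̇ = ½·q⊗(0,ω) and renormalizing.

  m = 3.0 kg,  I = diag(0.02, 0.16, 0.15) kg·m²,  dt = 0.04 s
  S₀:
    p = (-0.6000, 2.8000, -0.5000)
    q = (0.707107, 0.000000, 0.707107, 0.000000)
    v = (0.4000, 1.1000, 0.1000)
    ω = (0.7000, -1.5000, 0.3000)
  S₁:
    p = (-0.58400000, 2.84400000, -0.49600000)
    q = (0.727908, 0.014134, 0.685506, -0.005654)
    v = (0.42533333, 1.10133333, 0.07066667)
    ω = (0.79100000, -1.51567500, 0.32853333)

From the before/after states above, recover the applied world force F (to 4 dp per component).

F = (1.9000, 0.1000, -2.2000)

v₁ − v₀ = (0.02533333, 0.00133333, -0.02933333)
m·(v₁−v₀)/dt = (1.9000, 0.1000, -2.2000)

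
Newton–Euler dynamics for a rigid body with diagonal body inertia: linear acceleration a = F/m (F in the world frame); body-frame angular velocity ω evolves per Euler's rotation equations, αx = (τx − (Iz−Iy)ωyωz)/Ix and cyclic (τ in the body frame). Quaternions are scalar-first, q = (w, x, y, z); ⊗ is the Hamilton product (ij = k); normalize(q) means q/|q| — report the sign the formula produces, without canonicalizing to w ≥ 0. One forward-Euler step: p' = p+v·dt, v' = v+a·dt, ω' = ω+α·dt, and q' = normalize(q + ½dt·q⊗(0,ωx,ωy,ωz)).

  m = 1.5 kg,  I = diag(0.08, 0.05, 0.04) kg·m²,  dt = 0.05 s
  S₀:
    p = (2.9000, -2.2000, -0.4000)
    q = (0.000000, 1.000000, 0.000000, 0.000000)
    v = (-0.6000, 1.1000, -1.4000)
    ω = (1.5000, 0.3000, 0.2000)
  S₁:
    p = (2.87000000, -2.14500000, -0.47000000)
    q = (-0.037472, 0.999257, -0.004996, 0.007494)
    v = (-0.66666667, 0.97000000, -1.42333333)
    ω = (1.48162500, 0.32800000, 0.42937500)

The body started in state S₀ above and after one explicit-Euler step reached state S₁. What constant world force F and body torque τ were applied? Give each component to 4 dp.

velocity change Δv = (-0.06666667, -0.13000000, -0.02333333)
m·(v₁−v₀)/dt = (-2.0000, -3.9000, -0.7000)
ω₁ − ω₀ = (-0.01837500, 0.02800000, 0.22937500)
ω₀×(Iω₀) = (-0.0006, 0.0120, -0.0135)
I·α + gyro = (-0.0300, 0.0400, 0.1700)

F = (-2.0000, -3.9000, -0.7000)
τ = (-0.0300, 0.0400, 0.1700)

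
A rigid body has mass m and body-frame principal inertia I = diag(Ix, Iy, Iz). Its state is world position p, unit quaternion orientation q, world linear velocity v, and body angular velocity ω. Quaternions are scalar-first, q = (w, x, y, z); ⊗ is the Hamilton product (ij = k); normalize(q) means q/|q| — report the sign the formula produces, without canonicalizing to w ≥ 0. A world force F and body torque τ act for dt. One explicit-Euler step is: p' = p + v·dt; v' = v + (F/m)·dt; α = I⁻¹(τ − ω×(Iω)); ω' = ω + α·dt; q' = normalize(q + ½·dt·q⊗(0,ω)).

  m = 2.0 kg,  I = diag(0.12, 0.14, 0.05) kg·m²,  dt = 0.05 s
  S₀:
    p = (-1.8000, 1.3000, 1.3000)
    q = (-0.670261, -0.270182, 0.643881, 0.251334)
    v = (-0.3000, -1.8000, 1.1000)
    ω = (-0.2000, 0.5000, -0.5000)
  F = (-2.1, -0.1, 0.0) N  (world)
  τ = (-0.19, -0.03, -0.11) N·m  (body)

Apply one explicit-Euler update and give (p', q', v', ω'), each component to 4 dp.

p' = (-1.8150, 1.2100, 1.3550)
q' = (-0.6764, -0.2780, 0.6308, 0.2595)
v' = (-0.3525, -1.8025, 1.1000)
ω' = (-0.2885, 0.4868, -0.6080)

a = (-1.0500, -0.0500, 0.0000)
p + v·dt = (-1.8150, 1.2100, 1.3550)
new velocity v' = (-0.3525, -1.8025, 1.1000)
(τ − ω×Iω)/I = (-1.7708, -0.2643, -2.1600)
ω + α·dt = (-0.2885, 0.4868, -0.6080)
Hamilton product q⊗(0,ω) = (-0.2503099, -0.3135553, -0.5204883, 0.3288157)
updated quaternion q' = (-0.6764, -0.2780, 0.6308, 0.2595)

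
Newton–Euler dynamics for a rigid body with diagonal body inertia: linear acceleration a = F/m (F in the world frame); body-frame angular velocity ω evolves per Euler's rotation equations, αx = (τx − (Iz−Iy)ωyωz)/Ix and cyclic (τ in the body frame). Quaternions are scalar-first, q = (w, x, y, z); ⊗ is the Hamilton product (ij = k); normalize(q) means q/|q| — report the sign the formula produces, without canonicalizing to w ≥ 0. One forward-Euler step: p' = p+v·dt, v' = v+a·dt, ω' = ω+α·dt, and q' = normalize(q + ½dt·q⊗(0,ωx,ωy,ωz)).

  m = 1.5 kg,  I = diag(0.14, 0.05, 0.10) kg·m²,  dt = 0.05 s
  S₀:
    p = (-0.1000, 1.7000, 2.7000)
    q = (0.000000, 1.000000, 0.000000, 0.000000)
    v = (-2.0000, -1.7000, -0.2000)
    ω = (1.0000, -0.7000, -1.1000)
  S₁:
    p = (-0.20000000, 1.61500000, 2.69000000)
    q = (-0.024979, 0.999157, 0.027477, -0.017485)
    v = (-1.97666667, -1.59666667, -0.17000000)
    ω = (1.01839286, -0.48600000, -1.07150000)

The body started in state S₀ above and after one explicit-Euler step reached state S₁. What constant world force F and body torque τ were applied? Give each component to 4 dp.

Δω = ω₁−ω₀ = (0.01839286, 0.21400000, 0.02850000)
ω₀×(Iω₀) = (0.0385, -0.0440, 0.0630)
I·α + gyro = (0.0900, 0.1700, 0.1200)
velocity change Δv = (0.02333333, 0.10333333, 0.03000000)
m·(v₁−v₀)/dt = (0.7000, 3.1000, 0.9000)

F = (0.7000, 3.1000, 0.9000)
τ = (0.0900, 0.1700, 0.1200)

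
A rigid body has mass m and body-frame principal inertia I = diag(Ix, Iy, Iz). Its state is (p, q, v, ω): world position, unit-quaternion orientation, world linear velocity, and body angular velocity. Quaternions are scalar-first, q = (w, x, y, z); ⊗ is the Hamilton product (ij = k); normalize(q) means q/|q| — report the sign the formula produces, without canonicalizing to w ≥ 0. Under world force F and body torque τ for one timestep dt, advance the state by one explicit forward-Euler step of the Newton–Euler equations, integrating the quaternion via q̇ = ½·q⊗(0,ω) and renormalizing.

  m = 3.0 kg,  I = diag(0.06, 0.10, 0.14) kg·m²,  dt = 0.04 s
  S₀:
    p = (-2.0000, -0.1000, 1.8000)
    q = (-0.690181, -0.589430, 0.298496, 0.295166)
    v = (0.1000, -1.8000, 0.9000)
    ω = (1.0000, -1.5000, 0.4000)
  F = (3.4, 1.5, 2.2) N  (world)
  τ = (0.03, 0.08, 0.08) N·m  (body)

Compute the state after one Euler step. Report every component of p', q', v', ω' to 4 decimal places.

gyro term ω×Iω = (-0.0240, -0.0320, -0.0600)
α = I⁻¹(τ − ω×Iω) = (0.9000, 1.1200, 1.0000)
ω + α·dt = (1.0360, -1.4552, 0.4400)
Hamilton product q⊗(0,ω) = (0.9191076, -0.1280336, 1.5662095, 0.3095766)
q' = normalize(q + ½dt·q⊗(0,ω)) = (-0.6713, -0.5916, 0.3296, 0.3012)
p' = p + v·dt = (-1.9960, -0.1720, 1.8360)
new velocity v' = (0.1453, -1.7800, 0.9293)

p' = (-1.9960, -0.1720, 1.8360)
q' = (-0.6713, -0.5916, 0.3296, 0.3012)
v' = (0.1453, -1.7800, 0.9293)
ω' = (1.0360, -1.4552, 0.4400)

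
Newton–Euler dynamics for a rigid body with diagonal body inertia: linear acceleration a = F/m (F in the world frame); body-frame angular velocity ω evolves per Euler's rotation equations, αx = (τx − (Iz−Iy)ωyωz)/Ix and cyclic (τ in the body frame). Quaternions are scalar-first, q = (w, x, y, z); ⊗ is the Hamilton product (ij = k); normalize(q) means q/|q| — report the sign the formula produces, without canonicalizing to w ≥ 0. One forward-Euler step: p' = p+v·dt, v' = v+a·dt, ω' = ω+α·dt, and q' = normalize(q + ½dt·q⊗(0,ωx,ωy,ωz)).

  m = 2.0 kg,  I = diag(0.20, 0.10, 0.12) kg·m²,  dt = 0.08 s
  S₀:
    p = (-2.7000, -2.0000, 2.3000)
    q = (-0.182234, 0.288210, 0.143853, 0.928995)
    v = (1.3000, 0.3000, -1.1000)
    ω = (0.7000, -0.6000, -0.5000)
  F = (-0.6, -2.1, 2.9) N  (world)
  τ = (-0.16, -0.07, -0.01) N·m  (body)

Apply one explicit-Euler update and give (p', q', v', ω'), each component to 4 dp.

(τ − ω×Iω)/I = (-0.8300, -0.4200, -0.4333)
ω' = ω + α·dt = (0.6336, -0.6336, -0.5347)
Hamilton product q⊗(0,ω) = (0.3490623, 0.3579067, 0.9037419, -0.1825061)
q' = normalize(q + ½dt·q⊗(0,ω)) = (-0.1681, 0.3023, 0.1798, 0.9209)
linear accel F/m = (-0.3000, -1.0500, 1.4500)
new position p' = (-2.5960, -1.9760, 2.2120)
v + (F/m)dt = (1.2760, 0.2160, -0.9840)

p' = (-2.5960, -1.9760, 2.2120)
q' = (-0.1681, 0.3023, 0.1798, 0.9209)
v' = (1.2760, 0.2160, -0.9840)
ω' = (0.6336, -0.6336, -0.5347)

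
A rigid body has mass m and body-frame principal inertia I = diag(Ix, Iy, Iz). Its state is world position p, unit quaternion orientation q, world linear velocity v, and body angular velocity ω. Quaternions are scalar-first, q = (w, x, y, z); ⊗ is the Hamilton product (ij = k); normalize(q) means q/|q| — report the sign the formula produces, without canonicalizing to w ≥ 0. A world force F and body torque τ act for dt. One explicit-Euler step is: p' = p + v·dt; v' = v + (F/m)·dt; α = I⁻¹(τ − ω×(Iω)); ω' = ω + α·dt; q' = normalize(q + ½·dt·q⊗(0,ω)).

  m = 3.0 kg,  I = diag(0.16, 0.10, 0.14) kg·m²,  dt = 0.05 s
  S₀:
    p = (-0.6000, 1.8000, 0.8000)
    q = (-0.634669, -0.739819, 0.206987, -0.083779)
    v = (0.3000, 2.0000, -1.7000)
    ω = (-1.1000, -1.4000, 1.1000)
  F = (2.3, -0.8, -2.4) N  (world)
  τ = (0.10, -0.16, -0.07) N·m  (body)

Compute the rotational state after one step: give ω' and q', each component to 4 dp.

ω' = (-1.0495, -1.4679, 1.1080)
q' = (-0.6446, -0.7186, 0.2515, -0.0696)

ω×(Iω) gyroscopic = (-0.0616, -0.0242, -0.0924)
(τ − ω×Iω)/I = (1.0100, -1.3580, 0.1600)
ω' = ω + α·dt = (-1.0495, -1.4679, 1.1080)
2q̇ = q⊗(0,ω) = (-0.4318622, 0.8085310, 1.7944944, 0.5652964)
q + ½dt·q⊗(0,ω), renormalized = (-0.6446, -0.7186, 0.2515, -0.0696)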